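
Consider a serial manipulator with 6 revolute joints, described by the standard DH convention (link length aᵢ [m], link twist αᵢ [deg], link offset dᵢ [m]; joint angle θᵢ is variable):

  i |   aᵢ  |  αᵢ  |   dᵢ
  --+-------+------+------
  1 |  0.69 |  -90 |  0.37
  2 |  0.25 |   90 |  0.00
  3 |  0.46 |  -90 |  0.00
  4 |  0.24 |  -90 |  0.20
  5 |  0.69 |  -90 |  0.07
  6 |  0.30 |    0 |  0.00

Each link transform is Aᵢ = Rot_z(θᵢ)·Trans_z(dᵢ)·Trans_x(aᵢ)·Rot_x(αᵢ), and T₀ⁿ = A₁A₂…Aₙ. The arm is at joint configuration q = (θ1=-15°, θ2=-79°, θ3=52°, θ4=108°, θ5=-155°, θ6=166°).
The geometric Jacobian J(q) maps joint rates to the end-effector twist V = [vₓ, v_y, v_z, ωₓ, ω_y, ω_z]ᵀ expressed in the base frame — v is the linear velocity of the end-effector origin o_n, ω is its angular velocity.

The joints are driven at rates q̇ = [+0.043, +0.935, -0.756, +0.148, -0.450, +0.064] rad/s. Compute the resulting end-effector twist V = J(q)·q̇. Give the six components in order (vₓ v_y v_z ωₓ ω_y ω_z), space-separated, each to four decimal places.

o_n = [0.7676, 0.4372, 0.6544]
J₁: ẑ×o_n = [-0.4372, 0.7676, 0.0000], ω = ẑ
J2: z=[0.2588, 0.9659, 0.0000] o=[0.6665, -0.1786, 0.3700] → [0.2747, -0.0736, 0.0617, 0.2588, 0.9659, 0.0000]
J3: z=[-0.9482, 0.2541, 0.1908] o=[0.7126, -0.1909, 0.6154] → [-0.1099, 0.0475, -0.6095, -0.9482, 0.2541, 0.1908]
J4: z=[0.0141, 0.6336, -0.7735] o=[0.8586, 0.1452, 0.8934] → [0.0744, 0.0737, 0.0617, 0.0141, 0.6336, -0.7735]
J5: z=[-0.5949, -0.6165, -0.5158] o=[1.0543, 0.1597, 0.6503] → [0.1406, 0.1503, -0.3417, -0.5949, -0.6165, -0.5158]
J6: z=[0.3524, 0.3767, -0.8567] o=[0.5142, 0.5937, 0.6189] → [-0.1207, -0.2296, -0.1506, 0.3524, 0.3767, -0.8567]
V = J·q̇ = [0.2612, -0.1431, 0.6717, 1.2512, 1.1064, -0.0384]

0.2612 -0.1431 0.6717 1.2512 1.1064 -0.0384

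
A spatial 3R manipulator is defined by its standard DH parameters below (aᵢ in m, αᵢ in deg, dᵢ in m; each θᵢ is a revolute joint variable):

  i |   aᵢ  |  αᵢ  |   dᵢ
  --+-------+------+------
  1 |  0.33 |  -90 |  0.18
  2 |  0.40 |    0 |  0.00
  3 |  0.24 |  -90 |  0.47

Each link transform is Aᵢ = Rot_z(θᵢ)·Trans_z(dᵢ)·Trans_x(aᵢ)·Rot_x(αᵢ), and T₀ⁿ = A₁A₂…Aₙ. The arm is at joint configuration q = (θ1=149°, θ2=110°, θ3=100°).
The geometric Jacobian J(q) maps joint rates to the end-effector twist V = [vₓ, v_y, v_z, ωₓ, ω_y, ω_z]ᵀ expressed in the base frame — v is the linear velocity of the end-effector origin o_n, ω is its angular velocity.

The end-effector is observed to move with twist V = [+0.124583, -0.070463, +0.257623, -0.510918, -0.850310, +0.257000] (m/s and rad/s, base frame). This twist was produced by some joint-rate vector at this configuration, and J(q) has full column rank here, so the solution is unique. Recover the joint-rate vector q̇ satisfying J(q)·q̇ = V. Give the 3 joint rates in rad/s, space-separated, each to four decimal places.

o_n = [-0.2295, -0.4104, -0.0759]
J₁: ẑ×o_n = [0.4104, -0.2295, 0.0000], ω = ẑ
J2: z=[-0.5150, -0.8572, 0.0000] o=[-0.2829, 0.1700, 0.1800] → [0.2193, -0.1318, 0.3447, -0.5150, -0.8572, 0.0000]
J3: z=[-0.5150, -0.8572, 0.0000] o=[-0.1656, 0.0995, -0.1959] → [-0.1029, 0.0618, 0.2078, -0.5150, -0.8572, 0.0000]
q̇ = J⁺·V = [0.2570, 0.3760, 0.6160]

0.2570 0.3760 0.6160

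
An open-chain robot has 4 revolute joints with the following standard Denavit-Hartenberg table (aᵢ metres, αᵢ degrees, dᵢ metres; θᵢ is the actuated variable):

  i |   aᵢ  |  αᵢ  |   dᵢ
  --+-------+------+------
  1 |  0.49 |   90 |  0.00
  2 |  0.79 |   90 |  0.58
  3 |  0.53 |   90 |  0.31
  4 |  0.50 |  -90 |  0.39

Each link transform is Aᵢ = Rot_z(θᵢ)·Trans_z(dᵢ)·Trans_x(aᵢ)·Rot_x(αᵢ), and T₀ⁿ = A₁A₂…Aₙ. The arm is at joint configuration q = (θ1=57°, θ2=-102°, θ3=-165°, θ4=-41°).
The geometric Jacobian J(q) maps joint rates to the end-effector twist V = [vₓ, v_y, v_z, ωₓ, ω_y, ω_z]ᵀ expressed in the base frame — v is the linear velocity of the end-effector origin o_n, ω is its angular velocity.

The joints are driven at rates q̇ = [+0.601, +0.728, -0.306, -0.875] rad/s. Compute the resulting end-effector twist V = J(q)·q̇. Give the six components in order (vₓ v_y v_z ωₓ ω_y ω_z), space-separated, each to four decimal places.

0.3423 0.4448 -0.3411 0.0391 0.2754 0.3159

o_n = [0.9031, 0.0653, 0.1795]
J₁: ẑ×o_n = [-0.0653, 0.9031, 0.0000], ω = ẑ
J2: z=[0.8387, -0.5446, 0.0000] o=[0.2669, 0.4109, 0.0000] → [-0.0978, -0.1506, 0.0566, 0.8387, -0.5446, 0.0000]
J3: z=[-0.5327, -0.8203, 0.2079] o=[0.6638, -0.0427, -0.7727] → [-0.8036, 0.5571, 0.1388, -0.5327, -0.8203, 0.2079]
J4: z=[0.8394, -0.4810, 0.2532] o=[0.4416, -0.1330, -0.2075] → [-0.2364, -0.2081, 0.3884, 0.8394, -0.4810, 0.2532]
V = J·q̇ = [0.3423, 0.4448, -0.3411, 0.0391, 0.2754, 0.3159]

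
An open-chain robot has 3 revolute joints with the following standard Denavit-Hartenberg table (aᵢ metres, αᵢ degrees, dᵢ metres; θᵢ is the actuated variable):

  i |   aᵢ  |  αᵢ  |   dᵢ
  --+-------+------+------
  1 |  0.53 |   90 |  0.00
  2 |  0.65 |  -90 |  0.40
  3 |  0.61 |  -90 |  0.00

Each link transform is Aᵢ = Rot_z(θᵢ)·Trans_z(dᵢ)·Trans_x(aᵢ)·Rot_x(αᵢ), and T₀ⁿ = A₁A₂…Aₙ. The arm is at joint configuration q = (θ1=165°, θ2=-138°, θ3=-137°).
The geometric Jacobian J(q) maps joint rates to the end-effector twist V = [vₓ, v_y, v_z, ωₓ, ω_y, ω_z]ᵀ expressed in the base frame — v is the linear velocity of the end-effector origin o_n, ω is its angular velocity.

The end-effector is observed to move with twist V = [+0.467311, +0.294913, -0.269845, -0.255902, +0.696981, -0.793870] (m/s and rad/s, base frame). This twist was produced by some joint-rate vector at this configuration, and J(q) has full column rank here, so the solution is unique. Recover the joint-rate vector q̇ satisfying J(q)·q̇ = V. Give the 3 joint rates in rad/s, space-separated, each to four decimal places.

-0.3190 0.6070 0.6390

o_n = [-0.1544, 0.8862, -0.1364]
J₁: ẑ×o_n = [-0.8862, -0.1544, 0.0000], ω = ẑ
J2: z=[0.2588, 0.9659, 0.0000] o=[-0.5119, 0.1372, 0.0000] → [-0.1318, 0.0353, -0.1515, 0.2588, 0.9659, 0.0000]
J3: z=[-0.6463, 0.1732, -0.7431] o=[0.0582, 0.3985, -0.4349] → [0.4141, 0.3509, -0.2784, -0.6463, 0.1732, -0.7431]
q̇ = J⁺·V = [-0.3190, 0.6070, 0.6390]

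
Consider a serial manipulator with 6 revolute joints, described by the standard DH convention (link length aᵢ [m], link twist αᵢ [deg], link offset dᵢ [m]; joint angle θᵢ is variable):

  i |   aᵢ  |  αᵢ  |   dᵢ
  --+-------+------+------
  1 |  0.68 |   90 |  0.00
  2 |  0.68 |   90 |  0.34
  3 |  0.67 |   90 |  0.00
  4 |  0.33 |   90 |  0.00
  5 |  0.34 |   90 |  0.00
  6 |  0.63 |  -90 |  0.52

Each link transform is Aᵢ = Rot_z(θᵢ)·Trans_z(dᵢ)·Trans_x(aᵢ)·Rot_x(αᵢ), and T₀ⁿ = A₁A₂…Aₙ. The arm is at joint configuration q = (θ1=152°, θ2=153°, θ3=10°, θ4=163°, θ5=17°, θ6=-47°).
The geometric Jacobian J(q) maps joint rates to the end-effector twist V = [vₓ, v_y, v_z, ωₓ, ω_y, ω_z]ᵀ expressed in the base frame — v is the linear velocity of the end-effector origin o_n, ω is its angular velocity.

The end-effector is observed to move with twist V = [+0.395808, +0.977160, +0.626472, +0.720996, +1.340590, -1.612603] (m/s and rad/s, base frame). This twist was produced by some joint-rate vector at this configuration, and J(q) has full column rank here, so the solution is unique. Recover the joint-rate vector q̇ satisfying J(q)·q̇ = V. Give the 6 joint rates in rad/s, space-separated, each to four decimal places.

-0.6620 0.6980 -0.4420 -0.4140 -0.4710 0.4930

o_n = [-0.3223, 0.7363, -0.0695]
J₁: ẑ×o_n = [-0.7363, -0.3223, 0.0000], ω = ẑ
J2: z=[0.4695, 0.8829, 0.0000] o=[-0.6004, 0.3192, 0.0000] → [-0.0614, 0.0326, -0.0497, 0.4695, 0.8829, 0.0000]
J3: z=[-0.4008, 0.2131, 0.8910] o=[0.0942, 0.3350, 0.3087] → [-0.4382, -0.5227, -0.0721, -0.4008, 0.2131, 0.8910]
J4: z=[-0.3257, -0.9422, 0.0788] o=[0.6679, 0.1617, 0.6083] → [0.5933, -0.2988, -1.1201, -0.3257, -0.9422, 0.0788]
J5: z=[-0.1330, 0.1282, 0.9828] o=[0.3590, 0.2639, 0.5531] → [-0.5441, -0.7524, 0.0245, -0.1330, 0.1282, 0.9828]
J6: z=[0.0378, 0.9915, -0.1242] o=[0.0223, 0.2709, 0.5067] → [-0.5135, 0.0646, 0.3593, 0.0378, 0.9915, -0.1242]
q̇ = J⁺·V = [-0.6620, 0.6980, -0.4420, -0.4140, -0.4710, 0.4930]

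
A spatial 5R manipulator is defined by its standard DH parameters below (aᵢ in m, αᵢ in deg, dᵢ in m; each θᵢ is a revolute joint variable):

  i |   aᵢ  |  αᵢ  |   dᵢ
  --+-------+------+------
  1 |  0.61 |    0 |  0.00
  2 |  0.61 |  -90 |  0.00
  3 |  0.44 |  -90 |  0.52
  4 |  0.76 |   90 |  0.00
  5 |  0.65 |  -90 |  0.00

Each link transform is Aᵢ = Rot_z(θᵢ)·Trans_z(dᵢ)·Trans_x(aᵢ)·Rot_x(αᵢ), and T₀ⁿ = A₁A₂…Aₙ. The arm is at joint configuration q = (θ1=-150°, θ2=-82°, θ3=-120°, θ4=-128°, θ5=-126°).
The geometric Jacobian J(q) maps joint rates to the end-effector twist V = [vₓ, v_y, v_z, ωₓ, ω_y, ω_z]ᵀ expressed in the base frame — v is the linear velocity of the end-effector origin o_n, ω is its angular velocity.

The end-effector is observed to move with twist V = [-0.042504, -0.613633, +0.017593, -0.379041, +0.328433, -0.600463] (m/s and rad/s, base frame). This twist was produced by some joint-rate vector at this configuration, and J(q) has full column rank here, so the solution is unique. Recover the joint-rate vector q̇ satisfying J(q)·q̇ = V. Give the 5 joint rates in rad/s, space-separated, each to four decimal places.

0.6910 -0.8950 0.5570 0.2280 0.7480

o_n = [-1.2041, -0.7684, -0.0834]
J₁: ẑ×o_n = [0.7684, -1.2041, 0.0000], ω = ẑ
J2: z=[0.0000, 0.0000, 1.0000] o=[-0.5283, -0.3050, 0.0000] → [0.4634, -0.6758, 0.0000, 0.0000, 0.0000, 1.0000]
J3: z=[-0.7880, -0.6157, 0.0000] o=[-0.9038, 0.1757, 0.0000] → [0.0513, -0.0657, 0.5591, -0.7880, -0.6157, 0.0000]
J4: z=[-0.5332, 0.6824, 0.5000] o=[-1.1781, -0.3178, 0.3811] → [-0.0917, -0.2606, 0.2579, -0.5332, 0.6824, 0.5000]
J5: z=[0.2426, 0.6895, -0.6824] o=[-1.7941, -0.5022, -0.0242] → [-0.2225, -0.3883, -0.4714, 0.2426, 0.6895, -0.6824]
q̇ = J⁺·V = [0.6910, -0.8950, 0.5570, 0.2280, 0.7480]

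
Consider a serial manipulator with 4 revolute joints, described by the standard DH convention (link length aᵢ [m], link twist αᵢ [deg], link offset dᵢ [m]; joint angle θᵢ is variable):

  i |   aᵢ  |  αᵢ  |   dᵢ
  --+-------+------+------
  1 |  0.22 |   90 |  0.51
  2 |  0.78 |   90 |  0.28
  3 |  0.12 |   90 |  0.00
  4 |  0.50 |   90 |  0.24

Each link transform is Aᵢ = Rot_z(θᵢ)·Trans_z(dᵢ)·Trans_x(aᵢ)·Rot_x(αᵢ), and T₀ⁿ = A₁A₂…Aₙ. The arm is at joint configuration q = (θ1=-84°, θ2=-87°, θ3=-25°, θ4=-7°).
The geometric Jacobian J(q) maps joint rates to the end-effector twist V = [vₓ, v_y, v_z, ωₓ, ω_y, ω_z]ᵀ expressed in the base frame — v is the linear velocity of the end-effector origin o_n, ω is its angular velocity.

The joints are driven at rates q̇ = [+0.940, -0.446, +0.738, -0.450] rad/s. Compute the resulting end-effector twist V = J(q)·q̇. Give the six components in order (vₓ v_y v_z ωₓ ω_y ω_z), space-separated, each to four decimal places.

o_n = [0.2330, -0.3230, -0.7222]
J₁: ẑ×o_n = [0.3230, 0.2330, -0.0000], ω = ẑ
J2: z=[-0.9945, -0.1045, 0.0000] o=[0.0230, -0.2188, 0.5100] → [0.1288, -1.2255, 0.1256, -0.9945, -0.1045, 0.0000]
J3: z=[-0.1044, 0.9932, -0.0523] o=[-0.2512, -0.2887, -0.2689] → [-0.4520, -0.0727, -0.4773, -0.1044, 0.9932, -0.0523]
J4: z=[0.8990, 0.1167, 0.4220] o=[-0.2002, -0.2890, -0.3775] → [-0.0259, 0.4927, -0.0811, 0.8990, 0.1167, 0.4220]
V = J·q̇ = [-0.0757, 0.4902, -0.3718, -0.0380, 0.7270, 0.7115]

-0.0757 0.4902 -0.3718 -0.0380 0.7270 0.7115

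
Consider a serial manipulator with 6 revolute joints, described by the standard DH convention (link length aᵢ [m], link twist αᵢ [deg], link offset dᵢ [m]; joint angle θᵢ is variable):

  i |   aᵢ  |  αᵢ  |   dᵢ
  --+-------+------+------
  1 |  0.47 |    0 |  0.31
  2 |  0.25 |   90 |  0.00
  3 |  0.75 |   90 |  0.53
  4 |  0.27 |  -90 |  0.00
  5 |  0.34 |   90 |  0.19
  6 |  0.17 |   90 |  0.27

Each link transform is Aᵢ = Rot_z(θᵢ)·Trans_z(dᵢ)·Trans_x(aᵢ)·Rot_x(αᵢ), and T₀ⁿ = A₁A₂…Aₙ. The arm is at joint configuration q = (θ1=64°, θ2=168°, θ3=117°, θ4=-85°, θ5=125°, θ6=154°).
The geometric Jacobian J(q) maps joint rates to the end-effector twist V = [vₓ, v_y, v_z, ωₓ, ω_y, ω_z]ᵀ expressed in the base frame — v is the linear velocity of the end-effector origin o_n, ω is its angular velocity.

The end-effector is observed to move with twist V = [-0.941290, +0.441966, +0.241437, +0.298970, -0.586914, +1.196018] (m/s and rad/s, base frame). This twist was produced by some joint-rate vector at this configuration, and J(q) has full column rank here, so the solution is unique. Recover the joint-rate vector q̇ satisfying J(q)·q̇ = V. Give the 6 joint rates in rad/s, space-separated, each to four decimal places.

0.7730 0.0640 -0.0950 0.7730 0.1490 0.6310

o_n = [0.3793, 0.9215, 1.1029]
J₁: ẑ×o_n = [-0.9215, 0.3793, 0.0000], ω = ẑ
J2: z=[0.0000, 0.0000, 1.0000] o=[0.2060, 0.4224, 0.3100] → [-0.4991, 0.1733, 0.0000, 0.0000, 0.0000, 1.0000]
J3: z=[-0.7880, 0.6157, 0.0000] o=[0.0521, 0.2254, 0.3100] → [0.4882, 0.6248, -0.7499, -0.7880, 0.6157, 0.0000]
J4: z=[-0.5486, -0.7021, 0.4540] o=[-0.1559, 0.8200, 0.9783] → [-0.1336, 0.3114, 0.3201, -0.5486, -0.7021, 0.4540]
J5: z=[0.2098, 0.4100, 0.8876] o=[0.0626, 0.6629, 0.9992] → [-0.1870, 0.2593, -0.0756, 0.2098, 0.4100, 0.8876]
J6: z=[0.9776, -0.0741, -0.1968] o=[0.0974, 1.0499, 1.0263] → [-0.0309, -0.1304, -0.1046, 0.9776, -0.0741, -0.1968]
q̇ = J⁺·V = [0.7730, 0.0640, -0.0950, 0.7730, 0.1490, 0.6310]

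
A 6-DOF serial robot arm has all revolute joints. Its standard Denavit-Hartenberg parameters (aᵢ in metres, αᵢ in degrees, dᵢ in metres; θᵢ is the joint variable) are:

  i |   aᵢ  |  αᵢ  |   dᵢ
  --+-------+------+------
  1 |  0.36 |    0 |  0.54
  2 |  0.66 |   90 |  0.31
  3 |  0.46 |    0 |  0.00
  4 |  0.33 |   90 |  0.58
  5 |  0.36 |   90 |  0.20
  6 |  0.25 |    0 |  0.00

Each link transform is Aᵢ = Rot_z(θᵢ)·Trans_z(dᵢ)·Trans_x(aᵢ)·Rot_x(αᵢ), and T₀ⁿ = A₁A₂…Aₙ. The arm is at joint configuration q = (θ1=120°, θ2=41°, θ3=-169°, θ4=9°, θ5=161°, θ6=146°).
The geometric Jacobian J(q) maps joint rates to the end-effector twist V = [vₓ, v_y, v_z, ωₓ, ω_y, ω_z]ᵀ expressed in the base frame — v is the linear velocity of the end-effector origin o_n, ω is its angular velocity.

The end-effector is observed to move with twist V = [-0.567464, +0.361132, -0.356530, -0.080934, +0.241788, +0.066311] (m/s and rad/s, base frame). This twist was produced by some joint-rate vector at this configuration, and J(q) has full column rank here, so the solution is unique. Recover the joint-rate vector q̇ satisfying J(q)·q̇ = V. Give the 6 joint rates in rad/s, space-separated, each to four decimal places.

0.0840 0.8410 0.6620 -0.8890 -0.8600 0.4540

o_n = [0.1027, 0.8804, 1.0181]
J₁: ẑ×o_n = [-0.8804, 0.1027, 0.0000], ω = ẑ
J2: z=[0.0000, 0.0000, 1.0000] o=[-0.1800, 0.3118, 0.5400] → [-0.5687, 0.2827, 0.0000, 0.0000, 0.0000, 1.0000]
J3: z=[0.3256, 0.9455, 0.0000] o=[-0.8040, 0.5266, 0.8500] → [0.1589, -0.0547, -0.7422, 0.3256, 0.9455, 0.0000]
J4: z=[0.3256, 0.9455, 0.0000] o=[-0.3771, 0.3796, 0.7622] → [0.2419, -0.0833, -0.2906, 0.3256, 0.9455, 0.0000]
J5: z=[0.3234, -0.1114, 0.9397] o=[0.1049, 0.8271, 0.6494] → [-0.0912, -0.1213, 0.0170, 0.3234, -0.1114, 0.9397]
J6: z=[0.5971, 0.7944, -0.1114] o=[-0.0947, 1.0198, 0.9537] → [0.0356, -0.0604, -0.2400, 0.5971, 0.7944, -0.1114]
q̇ = J⁺·V = [0.0840, 0.8410, 0.6620, -0.8890, -0.8600, 0.4540]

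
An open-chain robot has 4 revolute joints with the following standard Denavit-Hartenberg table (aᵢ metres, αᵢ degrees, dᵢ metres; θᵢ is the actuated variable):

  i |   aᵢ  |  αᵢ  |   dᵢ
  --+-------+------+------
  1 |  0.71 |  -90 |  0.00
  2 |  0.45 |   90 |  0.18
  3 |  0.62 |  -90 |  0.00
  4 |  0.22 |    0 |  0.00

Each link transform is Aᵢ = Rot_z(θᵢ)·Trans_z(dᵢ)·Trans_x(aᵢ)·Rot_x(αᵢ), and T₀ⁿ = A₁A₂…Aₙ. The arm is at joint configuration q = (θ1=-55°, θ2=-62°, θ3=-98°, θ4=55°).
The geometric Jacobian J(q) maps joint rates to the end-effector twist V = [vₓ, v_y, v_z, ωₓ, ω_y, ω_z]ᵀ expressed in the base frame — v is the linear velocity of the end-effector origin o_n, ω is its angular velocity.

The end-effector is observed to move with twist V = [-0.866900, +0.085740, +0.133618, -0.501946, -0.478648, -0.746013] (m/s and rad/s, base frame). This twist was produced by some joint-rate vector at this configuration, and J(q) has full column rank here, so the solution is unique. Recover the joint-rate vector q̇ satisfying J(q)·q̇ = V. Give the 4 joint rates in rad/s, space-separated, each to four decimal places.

o_n = [0.1339, -1.1656, 0.2210]
J₁: ẑ×o_n = [1.1656, 0.1339, -0.0000], ω = ẑ
J2: z=[0.8192, 0.5736, 0.0000] o=[0.4072, -0.5816, 0.0000] → [0.1268, -0.1811, -0.3216, 0.8192, 0.5736, 0.0000]
J3: z=[-0.5064, 0.7233, 0.4695] o=[0.6759, -0.6514, 0.3973] → [0.1139, -0.3437, 0.6524, -0.5064, 0.7233, 0.4695]
J4: z=[0.1527, -0.4607, 0.8744] o=[0.1497, -0.9704, 0.3211] → [0.2168, 0.0014, -0.0371, 0.1527, -0.4607, 0.8744]
q̇ = J⁺·V = [-0.6480, -0.6910, -0.1380, -0.0380]

-0.6480 -0.6910 -0.1380 -0.0380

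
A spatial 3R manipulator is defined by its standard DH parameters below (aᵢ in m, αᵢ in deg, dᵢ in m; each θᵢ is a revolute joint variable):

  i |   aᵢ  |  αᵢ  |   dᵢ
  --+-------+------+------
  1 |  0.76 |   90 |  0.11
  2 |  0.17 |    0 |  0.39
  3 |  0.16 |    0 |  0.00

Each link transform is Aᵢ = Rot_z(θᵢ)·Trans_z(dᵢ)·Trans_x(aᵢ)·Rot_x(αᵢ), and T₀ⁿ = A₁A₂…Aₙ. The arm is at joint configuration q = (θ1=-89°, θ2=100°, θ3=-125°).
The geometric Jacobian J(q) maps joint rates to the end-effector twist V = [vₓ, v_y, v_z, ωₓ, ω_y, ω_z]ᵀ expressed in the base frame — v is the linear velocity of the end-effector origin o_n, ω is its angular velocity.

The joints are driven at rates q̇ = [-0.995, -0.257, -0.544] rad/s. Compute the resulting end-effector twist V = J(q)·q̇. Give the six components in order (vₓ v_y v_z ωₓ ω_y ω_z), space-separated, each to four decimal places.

-0.8779 0.3839 -0.1086 0.8009 0.0140 -0.9950

o_n = [-0.3747, -0.8822, 0.2098]
J₁: ẑ×o_n = [0.8822, -0.3747, 0.0000], ω = ẑ
J2: z=[-0.9998, -0.0175, 0.0000] o=[0.0133, -0.7599, 0.1100] → [-0.0017, 0.0998, 0.1155, -0.9998, -0.0175, 0.0000]
J3: z=[-0.9998, -0.0175, 0.0000] o=[-0.3772, -0.7372, 0.2774] → [0.0012, -0.0676, 0.1450, -0.9998, -0.0175, 0.0000]
V = J·q̇ = [-0.8779, 0.3839, -0.1086, 0.8009, 0.0140, -0.9950]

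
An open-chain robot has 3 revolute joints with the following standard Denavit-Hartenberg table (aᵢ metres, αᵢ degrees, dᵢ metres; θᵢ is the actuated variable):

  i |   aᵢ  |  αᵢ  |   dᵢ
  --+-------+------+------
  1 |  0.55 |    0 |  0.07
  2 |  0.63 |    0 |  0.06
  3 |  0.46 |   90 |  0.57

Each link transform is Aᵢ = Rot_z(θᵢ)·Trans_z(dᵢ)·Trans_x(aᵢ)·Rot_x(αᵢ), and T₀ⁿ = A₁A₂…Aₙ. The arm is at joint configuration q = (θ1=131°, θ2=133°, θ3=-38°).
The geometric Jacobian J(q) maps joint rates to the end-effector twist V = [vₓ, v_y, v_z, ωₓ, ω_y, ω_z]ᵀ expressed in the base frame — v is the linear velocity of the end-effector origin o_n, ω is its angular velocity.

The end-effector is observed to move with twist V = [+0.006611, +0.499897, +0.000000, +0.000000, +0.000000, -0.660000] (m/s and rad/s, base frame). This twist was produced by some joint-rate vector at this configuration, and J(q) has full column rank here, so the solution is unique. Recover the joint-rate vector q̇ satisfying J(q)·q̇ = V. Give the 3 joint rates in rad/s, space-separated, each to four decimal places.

o_n = [-0.7462, -0.5424, 0.7000]
J₁: ẑ×o_n = [0.5424, -0.7462, 0.0000], ω = ẑ
J2: z=[0.0000, 0.0000, 1.0000] o=[-0.3608, 0.4151, 0.0700] → [0.9574, -0.3854, 0.0000, 0.0000, 0.0000, 1.0000]
J3: z=[0.0000, 0.0000, 1.0000] o=[-0.4267, -0.2115, 0.1300] → [0.3309, -0.3195, 0.0000, 0.0000, 0.0000, 1.0000]
q̇ = J⁺·V = [-0.7730, 0.6200, -0.5070]

-0.7730 0.6200 -0.5070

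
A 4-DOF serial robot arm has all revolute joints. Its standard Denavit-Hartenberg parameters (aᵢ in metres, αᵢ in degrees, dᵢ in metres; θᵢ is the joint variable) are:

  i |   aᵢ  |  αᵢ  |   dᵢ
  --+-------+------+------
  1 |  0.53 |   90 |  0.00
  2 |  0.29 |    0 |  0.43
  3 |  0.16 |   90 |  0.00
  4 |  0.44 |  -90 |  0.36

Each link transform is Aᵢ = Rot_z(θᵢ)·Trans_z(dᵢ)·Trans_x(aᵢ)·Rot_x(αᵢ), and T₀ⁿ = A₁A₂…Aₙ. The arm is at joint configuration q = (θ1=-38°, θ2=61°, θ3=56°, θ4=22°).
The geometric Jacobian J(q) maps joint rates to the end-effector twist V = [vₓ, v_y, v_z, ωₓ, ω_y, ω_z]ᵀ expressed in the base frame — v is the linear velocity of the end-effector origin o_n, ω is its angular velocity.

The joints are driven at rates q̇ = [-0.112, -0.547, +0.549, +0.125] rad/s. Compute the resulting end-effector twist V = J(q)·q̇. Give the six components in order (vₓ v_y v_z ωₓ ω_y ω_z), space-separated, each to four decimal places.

-0.0188 -0.1543 -0.0951 0.0865 -0.0701 -0.0553

o_n = [0.2118, -0.9203, 0.9231]
J₁: ẑ×o_n = [0.9203, 0.2118, -0.0000], ω = ẑ
J2: z=[-0.6157, -0.7880, 0.0000] o=[0.4176, -0.3263, 0.0000] → [-0.7274, 0.5683, 0.2035, -0.6157, -0.7880, 0.0000]
J3: z=[-0.6157, -0.7880, 0.0000] o=[0.2637, -0.7517, 0.2536] → [-0.5276, 0.4122, 0.0629, -0.6157, -0.7880, 0.0000]
J4: z=[0.7021, -0.5486, 0.4540] o=[0.2065, -0.7070, 0.3962] → [-0.1922, -0.3675, -0.1469, 0.7021, -0.5486, 0.4540]
V = J·q̇ = [-0.0188, -0.1543, -0.0951, 0.0865, -0.0701, -0.0553]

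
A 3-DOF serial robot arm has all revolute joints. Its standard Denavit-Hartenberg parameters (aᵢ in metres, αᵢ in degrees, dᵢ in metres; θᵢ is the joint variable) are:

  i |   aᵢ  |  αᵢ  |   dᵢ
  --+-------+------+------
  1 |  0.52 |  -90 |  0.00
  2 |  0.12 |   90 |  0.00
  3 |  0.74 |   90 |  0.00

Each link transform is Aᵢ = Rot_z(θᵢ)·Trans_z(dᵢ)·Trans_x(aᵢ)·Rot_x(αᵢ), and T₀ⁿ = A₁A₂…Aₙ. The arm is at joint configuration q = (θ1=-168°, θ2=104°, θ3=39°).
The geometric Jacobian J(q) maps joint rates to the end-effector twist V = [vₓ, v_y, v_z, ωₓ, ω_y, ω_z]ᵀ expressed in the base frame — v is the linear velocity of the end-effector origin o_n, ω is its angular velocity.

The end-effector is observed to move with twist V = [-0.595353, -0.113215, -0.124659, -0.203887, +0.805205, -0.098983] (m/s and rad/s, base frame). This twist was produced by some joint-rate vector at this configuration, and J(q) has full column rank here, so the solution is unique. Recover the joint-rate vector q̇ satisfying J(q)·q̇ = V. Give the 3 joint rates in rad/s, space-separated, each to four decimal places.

o_n = [-0.2473, -0.5287, -0.6744]
J₁: ẑ×o_n = [0.5287, -0.2473, 0.0000], ω = ẑ
J2: z=[0.2079, -0.9781, 0.0000] o=[-0.5086, -0.1081, 0.0000] → [0.6597, 0.1402, 0.1682, 0.2079, -0.9781, 0.0000]
J3: z=[-0.9491, -0.2017, -0.2419] o=[-0.4802, -0.1021, -0.1164] → [0.0094, -0.5859, 0.4519, -0.9491, -0.2017, -0.2419]
q̇ = J⁺·V = [-0.0910, -0.8300, 0.0330]

-0.0910 -0.8300 0.0330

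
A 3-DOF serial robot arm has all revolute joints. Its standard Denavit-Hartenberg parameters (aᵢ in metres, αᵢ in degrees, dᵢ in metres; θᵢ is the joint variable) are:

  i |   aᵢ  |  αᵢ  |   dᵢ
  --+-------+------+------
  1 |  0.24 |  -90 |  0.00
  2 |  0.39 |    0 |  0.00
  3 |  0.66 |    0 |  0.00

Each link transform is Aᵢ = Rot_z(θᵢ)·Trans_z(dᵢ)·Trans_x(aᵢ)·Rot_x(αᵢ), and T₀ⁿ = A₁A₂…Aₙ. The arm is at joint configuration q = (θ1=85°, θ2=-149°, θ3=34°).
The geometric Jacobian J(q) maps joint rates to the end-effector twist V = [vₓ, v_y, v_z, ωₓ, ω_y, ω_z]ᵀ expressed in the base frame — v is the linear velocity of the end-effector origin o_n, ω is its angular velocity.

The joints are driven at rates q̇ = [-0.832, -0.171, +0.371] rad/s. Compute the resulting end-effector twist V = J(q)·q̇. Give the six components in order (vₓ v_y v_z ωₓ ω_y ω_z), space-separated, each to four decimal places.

-0.3019 0.1120 -0.0014 -0.1992 0.0174 -0.8320

o_n = [-0.0325, -0.3718, 0.7990]
J₁: ẑ×o_n = [0.3718, -0.0325, 0.0000], ω = ẑ
J2: z=[-0.9962, 0.0872, 0.0000] o=[0.0209, 0.2391, 0.0000] → [0.0696, 0.7960, 0.6132, -0.9962, 0.0872, 0.0000]
J3: z=[-0.9962, 0.0872, 0.0000] o=[-0.0082, -0.0939, 0.2009] → [0.0521, 0.5959, 0.2789, -0.9962, 0.0872, 0.0000]
V = J·q̇ = [-0.3019, 0.1120, -0.0014, -0.1992, 0.0174, -0.8320]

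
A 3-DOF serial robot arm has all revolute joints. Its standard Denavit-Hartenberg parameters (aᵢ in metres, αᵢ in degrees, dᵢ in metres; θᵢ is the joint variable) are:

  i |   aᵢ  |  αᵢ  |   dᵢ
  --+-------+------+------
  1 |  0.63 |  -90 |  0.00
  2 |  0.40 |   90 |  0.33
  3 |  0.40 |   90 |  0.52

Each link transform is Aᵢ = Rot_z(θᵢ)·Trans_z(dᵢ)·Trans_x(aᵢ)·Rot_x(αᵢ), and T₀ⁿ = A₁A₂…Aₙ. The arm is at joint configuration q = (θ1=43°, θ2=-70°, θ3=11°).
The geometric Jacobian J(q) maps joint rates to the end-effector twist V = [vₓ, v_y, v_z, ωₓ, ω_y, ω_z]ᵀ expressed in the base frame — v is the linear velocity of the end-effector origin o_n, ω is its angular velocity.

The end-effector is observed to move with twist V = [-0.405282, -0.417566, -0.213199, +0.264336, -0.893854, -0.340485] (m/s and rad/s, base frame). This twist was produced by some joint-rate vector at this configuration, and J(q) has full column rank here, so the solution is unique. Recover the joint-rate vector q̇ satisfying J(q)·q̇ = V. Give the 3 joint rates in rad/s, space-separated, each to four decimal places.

-0.4920 -0.8340 0.4430

o_n = [0.0245, 0.5785, 0.9227]
J₁: ẑ×o_n = [-0.5785, 0.0245, 0.0000], ω = ẑ
J2: z=[-0.6820, 0.7314, 0.0000] o=[0.4608, 0.4297, 0.0000] → [0.6748, 0.6293, 0.2175, -0.6820, 0.7314, 0.0000]
J3: z=[-0.6872, -0.6409, 0.3420] o=[0.3357, 0.7643, 0.3759] → [-0.2869, 0.2694, -0.0717, -0.6872, -0.6409, 0.3420]
q̇ = J⁺·V = [-0.4920, -0.8340, 0.4430]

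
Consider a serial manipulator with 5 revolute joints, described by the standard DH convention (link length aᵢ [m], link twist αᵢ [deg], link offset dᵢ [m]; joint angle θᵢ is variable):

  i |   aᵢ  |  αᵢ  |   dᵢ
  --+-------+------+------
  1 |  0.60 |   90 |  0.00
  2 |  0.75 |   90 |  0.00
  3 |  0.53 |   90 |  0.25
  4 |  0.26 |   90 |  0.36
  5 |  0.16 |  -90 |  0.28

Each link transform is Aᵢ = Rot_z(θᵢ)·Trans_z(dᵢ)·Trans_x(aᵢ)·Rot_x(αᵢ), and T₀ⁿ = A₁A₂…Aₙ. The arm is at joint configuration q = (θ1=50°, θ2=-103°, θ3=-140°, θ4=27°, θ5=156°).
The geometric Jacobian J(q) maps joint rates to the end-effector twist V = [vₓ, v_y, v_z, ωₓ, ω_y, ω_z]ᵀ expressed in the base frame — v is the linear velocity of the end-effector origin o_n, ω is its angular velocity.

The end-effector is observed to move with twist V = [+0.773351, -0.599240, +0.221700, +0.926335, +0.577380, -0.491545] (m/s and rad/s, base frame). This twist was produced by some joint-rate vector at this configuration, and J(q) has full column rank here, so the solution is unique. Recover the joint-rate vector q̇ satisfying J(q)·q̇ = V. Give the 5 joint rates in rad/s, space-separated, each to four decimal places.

o_n = [0.2440, 0.5427, 0.1134]
J₁: ẑ×o_n = [-0.5427, 0.2440, 0.0000], ω = ẑ
J2: z=[0.7660, -0.6428, 0.0000] o=[0.3857, 0.4596, 0.0000] → [-0.0729, -0.0869, -0.0274, 0.7660, -0.6428, 0.0000]
J3: z=[-0.6263, -0.7464, 0.2250] o=[0.2772, 0.3304, -0.7308] → [-0.6779, 0.5212, -0.1578, -0.6263, -0.7464, 0.2250]
J4: z=[0.6798, -0.3816, 0.6263] o=[-0.0816, 0.4327, -0.2789] → [-0.2186, -0.0627, 0.1991, 0.6798, -0.3816, 0.6263]
J5: z=[0.3848, 0.9126, 0.1384] o=[0.0008, 0.3335, 0.1460] → [-0.0587, 0.0462, -0.1415, 0.3848, 0.9126, 0.1384]
q̇ = J⁺·V = [-0.7760, -0.1090, -0.7440, 0.6710, 0.2280]

-0.7760 -0.1090 -0.7440 0.6710 0.2280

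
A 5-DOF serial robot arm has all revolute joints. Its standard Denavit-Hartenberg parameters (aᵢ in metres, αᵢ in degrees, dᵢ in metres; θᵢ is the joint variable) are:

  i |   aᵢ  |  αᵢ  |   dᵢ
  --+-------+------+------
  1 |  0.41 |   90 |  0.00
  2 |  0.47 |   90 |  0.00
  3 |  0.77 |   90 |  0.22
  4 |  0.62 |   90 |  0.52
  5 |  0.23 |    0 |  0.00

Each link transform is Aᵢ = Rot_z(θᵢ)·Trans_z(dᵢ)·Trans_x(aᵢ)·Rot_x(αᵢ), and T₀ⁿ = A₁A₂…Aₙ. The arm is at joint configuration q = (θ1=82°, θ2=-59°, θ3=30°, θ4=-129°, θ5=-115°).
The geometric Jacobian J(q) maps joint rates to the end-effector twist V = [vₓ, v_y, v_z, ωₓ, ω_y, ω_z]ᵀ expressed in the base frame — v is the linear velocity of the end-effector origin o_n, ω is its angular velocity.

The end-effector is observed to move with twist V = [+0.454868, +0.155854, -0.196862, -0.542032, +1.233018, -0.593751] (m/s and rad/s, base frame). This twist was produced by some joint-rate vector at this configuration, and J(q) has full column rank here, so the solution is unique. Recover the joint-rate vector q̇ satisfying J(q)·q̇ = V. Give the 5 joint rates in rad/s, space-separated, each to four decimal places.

o_n = [0.1027, 1.0849, -0.7678]
J₁: ẑ×o_n = [-1.0849, 0.1027, 0.0000], ω = ẑ
J2: z=[0.9903, -0.1392, 0.0000] o=[0.0571, 0.4060, 0.0000] → [0.1069, 0.7603, 0.6787, 0.9903, -0.1392, 0.0000]
J3: z=[-0.1193, -0.8488, -0.5150] o=[0.0908, 0.6457, -0.4029] → [0.5360, -0.0497, -0.0423, -0.1193, -0.8488, -0.5150]
J4: z=[-0.8218, 0.3755, -0.4286] o=[0.4936, 0.7455, -1.0878] → [0.2656, 0.4305, -0.1321, -0.8218, 0.3755, -0.4286]
J5: z=[-0.5081, -0.8234, 0.2528] o=[-0.0937, 1.2046, -0.7728] → [0.0261, 0.0522, 0.2225, -0.5081, -0.8234, 0.2528]
q̇ = J⁺·V = [-0.7290, -0.1530, -0.9440, 0.7180, -0.1710]

-0.7290 -0.1530 -0.9440 0.7180 -0.1710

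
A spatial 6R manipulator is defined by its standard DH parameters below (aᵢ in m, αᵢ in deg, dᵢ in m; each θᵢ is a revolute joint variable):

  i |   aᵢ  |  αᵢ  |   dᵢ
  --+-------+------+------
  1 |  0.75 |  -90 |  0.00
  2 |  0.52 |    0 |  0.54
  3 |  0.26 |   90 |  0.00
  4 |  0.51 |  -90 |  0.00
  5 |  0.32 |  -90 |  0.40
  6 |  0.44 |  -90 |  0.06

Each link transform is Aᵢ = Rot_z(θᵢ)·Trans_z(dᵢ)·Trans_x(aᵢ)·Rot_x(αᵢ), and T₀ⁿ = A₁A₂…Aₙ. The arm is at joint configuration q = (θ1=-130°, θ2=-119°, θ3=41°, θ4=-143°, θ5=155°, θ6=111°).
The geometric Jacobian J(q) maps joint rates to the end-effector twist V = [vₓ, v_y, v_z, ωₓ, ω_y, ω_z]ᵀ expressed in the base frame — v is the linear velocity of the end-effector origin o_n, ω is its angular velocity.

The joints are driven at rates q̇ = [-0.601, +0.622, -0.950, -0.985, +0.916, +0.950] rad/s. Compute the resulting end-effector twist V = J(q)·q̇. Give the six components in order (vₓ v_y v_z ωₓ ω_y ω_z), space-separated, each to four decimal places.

-0.3408 0.1513 -0.1379 -0.8211 0.2940 0.2261

o_n = [-0.0622, -0.6116, 0.4361]
J₁: ẑ×o_n = [0.6116, -0.0622, 0.0000], ω = ẑ
J2: z=[0.7660, -0.6428, 0.0000] o=[-0.4821, -0.5745, 0.0000] → [-0.2803, -0.3341, 0.2415, 0.7660, -0.6428, 0.0000]
J3: z=[0.7660, -0.6428, 0.0000] o=[0.0936, -0.7285, 0.4548] → [0.0120, 0.0143, -0.0106, 0.7660, -0.6428, 0.0000]
J4: z=[0.6287, 0.7493, 0.2079] o=[0.0589, -0.7699, 0.7091] → [-0.2375, 0.1465, 0.1903, 0.6287, 0.7493, 0.2079]
J5: z=[-0.6922, 0.4175, 0.5887] o=[-0.1218, -0.5078, 0.3107] → [0.1135, 0.1219, 0.0470, -0.6922, 0.4175, 0.5887]
J6: z=[0.7196, 0.4619, 0.5186] o=[-0.3810, -0.5912, 0.7446] → [-0.1319, 0.3873, -0.1619, 0.7196, 0.4619, 0.5186]
V = J·q̇ = [-0.3408, 0.1513, -0.1379, -0.8211, 0.2940, 0.2261]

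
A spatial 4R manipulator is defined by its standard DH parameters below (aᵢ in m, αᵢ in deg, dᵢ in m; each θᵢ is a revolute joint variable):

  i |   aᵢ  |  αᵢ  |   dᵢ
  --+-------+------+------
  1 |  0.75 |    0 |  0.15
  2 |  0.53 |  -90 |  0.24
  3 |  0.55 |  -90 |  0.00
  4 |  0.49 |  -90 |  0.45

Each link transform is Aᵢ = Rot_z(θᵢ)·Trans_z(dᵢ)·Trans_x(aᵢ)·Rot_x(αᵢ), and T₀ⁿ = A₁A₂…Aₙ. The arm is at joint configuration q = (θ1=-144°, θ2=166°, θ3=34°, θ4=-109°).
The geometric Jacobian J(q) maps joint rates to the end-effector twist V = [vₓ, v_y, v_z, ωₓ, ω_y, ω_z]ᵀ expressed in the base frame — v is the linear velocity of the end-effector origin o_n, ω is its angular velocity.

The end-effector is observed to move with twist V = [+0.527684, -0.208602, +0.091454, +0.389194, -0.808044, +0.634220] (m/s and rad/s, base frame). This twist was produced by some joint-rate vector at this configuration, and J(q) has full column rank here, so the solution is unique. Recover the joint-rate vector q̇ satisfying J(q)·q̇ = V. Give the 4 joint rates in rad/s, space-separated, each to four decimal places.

o_n = [-0.2221, 0.2143, -0.2014]
J₁: ẑ×o_n = [-0.2143, -0.2221, 0.0000], ω = ẑ
J2: z=[0.0000, 0.0000, 1.0000] o=[-0.6068, -0.4408, 0.1500] → [-0.6551, 0.3847, 0.0000, 0.0000, 0.0000, 1.0000]
J3: z=[-0.3746, 0.9272, 0.0000] o=[-0.1154, -0.2423, 0.3900] → [-0.5484, -0.2215, -0.0721, -0.3746, 0.9272, 0.0000]
J4: z=[-0.5185, -0.2095, -0.8290] o=[0.3074, -0.0715, 0.0824] → [0.2964, 0.2918, -0.2591, -0.5185, -0.2095, -0.8290]
q̇ = J⁺·V = [0.9680, -0.4200, -0.8950, -0.1040]

0.9680 -0.4200 -0.8950 -0.1040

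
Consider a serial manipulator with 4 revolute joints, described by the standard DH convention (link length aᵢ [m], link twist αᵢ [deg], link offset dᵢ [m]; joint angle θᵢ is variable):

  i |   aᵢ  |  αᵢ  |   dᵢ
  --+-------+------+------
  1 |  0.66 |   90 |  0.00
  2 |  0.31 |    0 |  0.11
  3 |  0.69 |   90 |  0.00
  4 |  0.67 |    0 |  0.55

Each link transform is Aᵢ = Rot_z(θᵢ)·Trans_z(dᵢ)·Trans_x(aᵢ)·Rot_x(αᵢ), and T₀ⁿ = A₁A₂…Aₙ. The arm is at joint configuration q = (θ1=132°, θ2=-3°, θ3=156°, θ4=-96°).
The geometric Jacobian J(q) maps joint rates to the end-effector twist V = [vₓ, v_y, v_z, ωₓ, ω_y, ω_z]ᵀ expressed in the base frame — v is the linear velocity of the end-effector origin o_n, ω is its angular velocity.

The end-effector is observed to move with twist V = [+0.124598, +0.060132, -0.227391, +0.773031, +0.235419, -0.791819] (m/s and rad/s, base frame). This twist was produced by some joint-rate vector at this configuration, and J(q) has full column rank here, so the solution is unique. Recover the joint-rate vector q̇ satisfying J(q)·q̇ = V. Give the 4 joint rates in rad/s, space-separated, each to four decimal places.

-0.1200 0.7180 0.0140 -0.7540

o_n = [-0.8597, 0.1233, 0.7553]
J₁: ẑ×o_n = [-0.1233, -0.8597, 0.0000], ω = ẑ
J2: z=[0.7431, 0.6691, 0.0000] o=[-0.4416, 0.4905, 0.0000] → [0.5054, -0.5613, 0.0069, 0.7431, 0.6691, 0.0000]
J3: z=[0.7431, 0.6691, 0.0000] o=[-0.5670, 0.7941, -0.0162] → [0.5162, -0.5733, -0.3027, 0.7431, 0.6691, 0.0000]
J4: z=[-0.3038, 0.3374, 0.8910] o=[-0.1556, 0.3373, 0.2970] → [0.3452, -0.4881, 0.3025, -0.3038, 0.3374, 0.8910]
q̇ = J⁺·V = [-0.1200, 0.7180, 0.0140, -0.7540]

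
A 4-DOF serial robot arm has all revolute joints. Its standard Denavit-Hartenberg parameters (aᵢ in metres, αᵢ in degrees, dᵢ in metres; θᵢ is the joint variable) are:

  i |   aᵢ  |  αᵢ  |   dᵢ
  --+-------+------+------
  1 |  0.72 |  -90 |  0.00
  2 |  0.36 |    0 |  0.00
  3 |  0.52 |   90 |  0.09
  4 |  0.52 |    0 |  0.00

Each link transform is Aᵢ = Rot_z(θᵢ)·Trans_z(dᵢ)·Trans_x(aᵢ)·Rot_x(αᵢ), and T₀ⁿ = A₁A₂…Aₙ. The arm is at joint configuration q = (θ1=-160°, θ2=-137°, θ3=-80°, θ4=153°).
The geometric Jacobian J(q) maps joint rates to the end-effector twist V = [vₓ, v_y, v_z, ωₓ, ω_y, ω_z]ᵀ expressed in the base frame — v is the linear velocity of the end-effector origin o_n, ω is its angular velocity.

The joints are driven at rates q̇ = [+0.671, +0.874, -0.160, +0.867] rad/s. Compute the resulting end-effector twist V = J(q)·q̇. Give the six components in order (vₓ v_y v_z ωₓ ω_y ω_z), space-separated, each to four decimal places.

-0.1697 0.0719 0.3856 -0.2461 -0.8494 -0.0214

o_n = [-0.2751, -0.4471, 0.2114]
J₁: ẑ×o_n = [0.4471, -0.2751, 0.0000], ω = ẑ
J2: z=[0.3420, -0.9397, 0.0000] o=[-0.6766, -0.2463, 0.0000] → [-0.1987, -0.0723, 0.3086, 0.3420, -0.9397, 0.0000]
J3: z=[0.3420, -0.9397, 0.0000] o=[-0.4292, -0.1562, 0.2455] → [0.0321, 0.0117, 0.0453, 0.3420, -0.9397, 0.0000]
J4: z=[-0.5655, -0.2058, -0.7986] o=[-0.0081, -0.0987, -0.0674] → [-0.3356, 0.3709, 0.1421, -0.5655, -0.2058, -0.7986]
V = J·q̇ = [-0.1697, 0.0719, 0.3856, -0.2461, -0.8494, -0.0214]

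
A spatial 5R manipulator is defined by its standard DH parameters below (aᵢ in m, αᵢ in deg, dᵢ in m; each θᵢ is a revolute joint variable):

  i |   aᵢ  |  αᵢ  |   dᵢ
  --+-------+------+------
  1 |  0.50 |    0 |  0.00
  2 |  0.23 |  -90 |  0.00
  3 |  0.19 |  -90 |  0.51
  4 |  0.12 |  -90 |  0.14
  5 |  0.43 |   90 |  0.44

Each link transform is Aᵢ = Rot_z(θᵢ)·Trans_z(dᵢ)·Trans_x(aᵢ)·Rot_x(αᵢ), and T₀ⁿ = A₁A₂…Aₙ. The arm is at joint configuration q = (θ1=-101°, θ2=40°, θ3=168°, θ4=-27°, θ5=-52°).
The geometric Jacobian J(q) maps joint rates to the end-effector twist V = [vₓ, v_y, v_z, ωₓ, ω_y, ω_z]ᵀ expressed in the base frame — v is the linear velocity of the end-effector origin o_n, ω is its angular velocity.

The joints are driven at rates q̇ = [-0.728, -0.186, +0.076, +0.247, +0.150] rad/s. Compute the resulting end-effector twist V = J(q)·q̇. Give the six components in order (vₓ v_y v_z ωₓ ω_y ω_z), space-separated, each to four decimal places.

o_n = [-0.1236, 0.1637, 0.3161]
J₁: ẑ×o_n = [-0.1637, -0.1236, 0.0000], ω = ẑ
J2: z=[0.0000, 0.0000, 1.0000] o=[-0.0954, -0.4908, 0.0000] → [-0.6545, -0.0282, 0.0000, 0.0000, 0.0000, 1.0000]
J3: z=[0.8746, 0.4848, 0.0000] o=[0.0161, -0.6920, 0.0000] → [0.1532, -0.2764, 0.8161, 0.8746, 0.4848, 0.0000]
J4: z=[-0.1008, 0.1818, 0.9781] o=[0.3721, -0.2822, -0.0395] → [-0.3714, -0.4490, 0.0452, -0.1008, 0.1818, 0.9781]
J5: z=[-0.9946, -0.0436, -0.0944] o=[0.3549, -0.1388, 0.0752] → [0.0181, 0.2847, -0.3217, -0.9946, -0.0436, -0.0944]
V = J·q̇ = [0.1635, 0.0060, 0.0249, -0.1076, 0.0752, -0.6866]

0.1635 0.0060 0.0249 -0.1076 0.0752 -0.6866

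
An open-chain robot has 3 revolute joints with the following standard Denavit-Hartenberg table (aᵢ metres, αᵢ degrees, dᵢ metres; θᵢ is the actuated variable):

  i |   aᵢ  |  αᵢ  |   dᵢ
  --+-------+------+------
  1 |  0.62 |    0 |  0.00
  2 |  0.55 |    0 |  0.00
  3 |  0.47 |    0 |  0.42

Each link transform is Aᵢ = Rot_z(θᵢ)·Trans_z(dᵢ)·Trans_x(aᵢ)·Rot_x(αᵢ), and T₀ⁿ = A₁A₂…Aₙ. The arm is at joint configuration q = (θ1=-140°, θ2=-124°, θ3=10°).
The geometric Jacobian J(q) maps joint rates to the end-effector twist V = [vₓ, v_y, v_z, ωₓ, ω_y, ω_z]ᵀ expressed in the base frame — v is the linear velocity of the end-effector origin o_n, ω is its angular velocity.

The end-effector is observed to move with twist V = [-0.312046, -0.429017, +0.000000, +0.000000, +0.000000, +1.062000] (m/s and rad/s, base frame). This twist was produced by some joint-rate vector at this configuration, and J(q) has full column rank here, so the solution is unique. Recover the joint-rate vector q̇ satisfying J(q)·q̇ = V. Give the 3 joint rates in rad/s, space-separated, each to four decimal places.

0.5980 -0.4690 0.9330

o_n = [-0.6620, 0.6003, 0.4200]
J₁: ẑ×o_n = [-0.6003, -0.6620, 0.0000], ω = ẑ
J2: z=[0.0000, 0.0000, 1.0000] o=[-0.4749, -0.3985, 0.0000] → [-0.9988, -0.1870, 0.0000, 0.0000, 0.0000, 1.0000]
J3: z=[0.0000, 0.0000, 1.0000] o=[-0.5324, 0.1485, 0.0000] → [-0.4518, -0.1295, 0.0000, 0.0000, 0.0000, 1.0000]
q̇ = J⁺·V = [0.5980, -0.4690, 0.9330]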